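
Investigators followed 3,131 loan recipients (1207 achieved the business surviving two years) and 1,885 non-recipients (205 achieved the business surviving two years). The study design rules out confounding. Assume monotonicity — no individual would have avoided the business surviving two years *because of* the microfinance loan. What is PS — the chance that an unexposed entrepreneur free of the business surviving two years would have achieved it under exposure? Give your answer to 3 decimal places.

PS ≈ 0.311

p₁ = P(outcome | exposed) = 1207/3131 = 0.3855
p₀ = P(outcome | unexposed) = 205/1885 = 0.10875
Under exogeneity and monotonicity, PS = (p₁ − p₀) / (1 − p₀).
PS = (0.3855 − 0.10875) / (1 − 0.10875) = 0.27675 / 0.89125 ≈ 0.3105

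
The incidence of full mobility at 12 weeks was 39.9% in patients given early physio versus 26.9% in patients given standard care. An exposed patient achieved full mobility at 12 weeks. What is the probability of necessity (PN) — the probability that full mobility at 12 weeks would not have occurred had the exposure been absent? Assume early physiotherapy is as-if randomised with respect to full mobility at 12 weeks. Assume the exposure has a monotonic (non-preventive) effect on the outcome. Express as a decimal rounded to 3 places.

PN ≈ 0.326

p₁ = 0.399, p₀ = 0.269.
Under exogeneity and monotonicity, PN = (p₁ − p₀) / p₁.
PN = (0.399 − 0.269) / 0.399 = 0.13 / 0.399 ≈ 0.3258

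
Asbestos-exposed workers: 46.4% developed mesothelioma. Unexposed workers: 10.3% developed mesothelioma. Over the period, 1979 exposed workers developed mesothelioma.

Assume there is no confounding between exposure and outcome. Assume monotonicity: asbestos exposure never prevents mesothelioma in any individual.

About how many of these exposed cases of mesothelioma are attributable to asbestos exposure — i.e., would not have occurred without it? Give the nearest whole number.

about 1540 cases

p₁ = 0.464, p₀ = 0.103.
PN = (p₁ − p₀)/p₁ = (0.464 − 0.103) / 0.464 ≈ 0.77802.
Attributable cases ≈ PN × (exposed cases) = 0.77802 × 1979 ≈ 1539.70.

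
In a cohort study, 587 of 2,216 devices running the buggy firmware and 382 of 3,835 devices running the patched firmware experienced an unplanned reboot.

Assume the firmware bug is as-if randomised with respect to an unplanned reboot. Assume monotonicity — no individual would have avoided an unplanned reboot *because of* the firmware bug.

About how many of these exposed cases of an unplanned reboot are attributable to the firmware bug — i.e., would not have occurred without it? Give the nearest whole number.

p₁ = P(outcome | exposed) = 587/2216 = 0.26489
p₀ = P(outcome | unexposed) = 382/3835 = 0.099609
PN = (p₁ − p₀)/p₁ = (0.26489 − 0.099609) / 0.26489 ≈ 0.62396.
Attributable cases ≈ PN × (exposed cases) = 0.62396 × 587 ≈ 366.27.

about 366 cases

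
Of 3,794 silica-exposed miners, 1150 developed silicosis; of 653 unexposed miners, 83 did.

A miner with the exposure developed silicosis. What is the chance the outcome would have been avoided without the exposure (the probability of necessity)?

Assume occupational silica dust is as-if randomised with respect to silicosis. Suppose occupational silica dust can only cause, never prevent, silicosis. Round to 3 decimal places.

PN ≈ 0.581

p₁ = P(outcome | exposed) = 1150/3794 = 0.30311
p₀ = P(outcome | unexposed) = 83/653 = 0.12711
Under exogeneity and monotonicity, PN = (p₁ − p₀) / p₁.
PN = (0.30311 − 0.12711) / 0.30311 = 0.176 / 0.30311 ≈ 0.5807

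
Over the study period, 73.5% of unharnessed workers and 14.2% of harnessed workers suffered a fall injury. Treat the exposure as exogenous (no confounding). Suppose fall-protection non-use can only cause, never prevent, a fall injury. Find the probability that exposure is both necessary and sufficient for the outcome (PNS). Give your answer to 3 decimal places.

p₁ = 0.735, p₀ = 0.142.
Under exogeneity and monotonicity, PNS = p₁ − p₀.
PNS = 0.735 − 0.142 = 0.593

PNS ≈ 0.593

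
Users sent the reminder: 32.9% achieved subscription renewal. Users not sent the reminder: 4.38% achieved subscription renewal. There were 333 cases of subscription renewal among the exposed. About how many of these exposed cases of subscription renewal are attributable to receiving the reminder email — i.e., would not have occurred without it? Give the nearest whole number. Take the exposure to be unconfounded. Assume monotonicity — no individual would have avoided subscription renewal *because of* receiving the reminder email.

about 289 cases

p₁ = 0.329, p₀ = 0.0438.
PN = (p₁ − p₀)/p₁ = (0.329 − 0.0438) / 0.329 ≈ 0.86687.
Attributable cases ≈ PN × (exposed cases) = 0.86687 × 333 ≈ 288.67.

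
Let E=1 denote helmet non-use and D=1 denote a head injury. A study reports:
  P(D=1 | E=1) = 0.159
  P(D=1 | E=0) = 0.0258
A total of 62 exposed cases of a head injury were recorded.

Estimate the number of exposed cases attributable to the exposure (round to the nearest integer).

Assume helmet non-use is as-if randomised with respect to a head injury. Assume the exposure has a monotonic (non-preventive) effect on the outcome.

Let p₁ = 0.159, p₀ = 0.0258.
PN = (p₁ − p₀)/p₁ = (0.159 − 0.0258) / 0.159 ≈ 0.83774.
Attributable cases ≈ PN × (exposed cases) = 0.83774 × 62 ≈ 51.94.

about 52 cases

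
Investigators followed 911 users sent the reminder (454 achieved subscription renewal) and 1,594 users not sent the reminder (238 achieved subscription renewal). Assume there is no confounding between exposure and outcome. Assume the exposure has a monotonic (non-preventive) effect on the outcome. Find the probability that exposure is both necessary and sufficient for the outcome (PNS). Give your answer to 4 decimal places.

PNS ≈ 0.3490

p₁ = P(outcome | exposed) = 454/911 = 0.49835
p₀ = P(outcome | unexposed) = 238/1594 = 0.14931
Under exogeneity and monotonicity, PNS = p₁ − p₀.
PNS = 0.49835 − 0.14931 = 0.34904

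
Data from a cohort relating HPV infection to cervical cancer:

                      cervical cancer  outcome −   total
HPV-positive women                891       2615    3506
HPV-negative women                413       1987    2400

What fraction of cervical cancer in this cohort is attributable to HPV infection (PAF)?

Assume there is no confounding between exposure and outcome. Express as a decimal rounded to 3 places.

PAF ≈ 0.221

p₁ = P(outcome | exposed) = 891/3506 = 0.25414
p₀ = P(outcome | unexposed) = 413/2400 = 0.17208
Exposure prevalence π = 3506/5906 = 0.59363; overall risk P(Y=1) = 0.22079.
Under exogeneity, PAF = [P(Y=1) − p₀]/P(Y=1).
PAF = (0.22079 − 0.17208) / 0.22079 ≈ 0.2206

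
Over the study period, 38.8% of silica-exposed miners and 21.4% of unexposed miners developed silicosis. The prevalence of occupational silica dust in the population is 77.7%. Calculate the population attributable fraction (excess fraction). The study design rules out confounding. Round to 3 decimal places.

PAF ≈ 0.387

p₁ = 0.388, p₀ = 0.214.
Overall risk P(Y=1) = π·p₁ + (1−π)·p₀ = 0.777×0.388 + 0.223×0.214 = 0.3492.
Under exogeneity, PAF = [P(Y=1) − p₀] / P(Y=1).
PAF = (0.3492 − 0.214) / 0.3492 ≈ 0.3872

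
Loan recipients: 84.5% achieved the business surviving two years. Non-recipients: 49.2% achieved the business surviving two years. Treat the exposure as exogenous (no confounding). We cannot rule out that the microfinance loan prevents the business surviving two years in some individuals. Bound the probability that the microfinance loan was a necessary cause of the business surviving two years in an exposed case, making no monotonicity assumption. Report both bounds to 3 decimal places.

p₁ = 0.845, p₀ = 0.492.
Under exogeneity alone the bounds on PN are max{0,(p₁−p₀)/p₁} ≤ PN ≤ min{1,(1−p₀)/p₁}.
  lower = (p₁ − p₀)/p₁ = 0.353 / 0.845 ≈ 0.4178
  upper = min{1, (1 − p₀)/p₁} = 0.508 / 0.845 ≈ 0.6012

0.418 ≤ PN ≤ 0.601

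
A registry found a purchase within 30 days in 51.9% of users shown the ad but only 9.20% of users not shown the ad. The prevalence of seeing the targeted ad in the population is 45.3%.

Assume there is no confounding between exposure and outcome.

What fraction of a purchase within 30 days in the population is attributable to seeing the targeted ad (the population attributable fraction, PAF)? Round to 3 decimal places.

PAF ≈ 0.678

p₁ = 0.519, p₀ = 0.092.
Overall risk P(Y=1) = π·p₁ + (1−π)·p₀ = 0.453×0.519 + 0.547×0.092 = 0.28543.
Under exogeneity, PAF = [P(Y=1) − p₀] / P(Y=1).
PAF = (0.28543 − 0.092) / 0.28543 ≈ 0.6777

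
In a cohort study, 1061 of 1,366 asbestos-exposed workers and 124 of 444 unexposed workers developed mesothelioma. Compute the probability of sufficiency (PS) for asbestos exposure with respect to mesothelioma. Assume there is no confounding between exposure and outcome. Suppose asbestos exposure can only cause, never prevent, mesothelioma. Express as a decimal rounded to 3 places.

p₁ = P(outcome | exposed) = 1061/1366 = 0.77672
p₀ = P(outcome | unexposed) = 124/444 = 0.27928
Under exogeneity and monotonicity, PS = (p₁ − p₀) / (1 − p₀).
PS = (0.77672 − 0.27928) / (1 − 0.27928) = 0.49744 / 0.72072 ≈ 0.6902

PS ≈ 0.690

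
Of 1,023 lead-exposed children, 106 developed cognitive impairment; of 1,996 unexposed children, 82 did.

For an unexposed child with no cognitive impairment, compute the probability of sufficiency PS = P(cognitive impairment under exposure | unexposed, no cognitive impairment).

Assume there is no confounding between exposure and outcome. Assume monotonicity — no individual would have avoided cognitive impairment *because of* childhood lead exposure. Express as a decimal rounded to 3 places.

p₁ = P(outcome | exposed) = 106/1023 = 0.10362
p₀ = P(outcome | unexposed) = 82/1996 = 0.041082
Under exogeneity and monotonicity, PS = (p₁ − p₀) / (1 − p₀).
PS = (0.10362 − 0.041082) / (1 − 0.041082) = 0.062535 / 0.95892 ≈ 0.0652

PS ≈ 0.065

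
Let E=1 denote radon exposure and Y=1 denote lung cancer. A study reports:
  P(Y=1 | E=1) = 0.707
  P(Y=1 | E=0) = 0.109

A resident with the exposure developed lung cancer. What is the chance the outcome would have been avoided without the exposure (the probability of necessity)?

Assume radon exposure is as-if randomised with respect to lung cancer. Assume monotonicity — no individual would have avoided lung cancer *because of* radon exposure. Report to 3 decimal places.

Let p₁ = 0.707, p₀ = 0.109.
Under exogeneity and monotonicity, PN = (p₁ − p₀) / p₁.
PN = (0.707 − 0.109) / 0.707 = 0.598 / 0.707 ≈ 0.8458

PN ≈ 0.846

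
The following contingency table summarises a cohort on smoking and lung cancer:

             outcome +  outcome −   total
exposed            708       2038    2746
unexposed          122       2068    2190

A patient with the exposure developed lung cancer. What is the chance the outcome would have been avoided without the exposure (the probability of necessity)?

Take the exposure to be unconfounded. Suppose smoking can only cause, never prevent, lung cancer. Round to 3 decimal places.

PN ≈ 0.784

p₁ = P(outcome | exposed) = 708/2746 = 0.25783
p₀ = P(outcome | unexposed) = 122/2190 = 0.055708
Under exogeneity and monotonicity, PN = (p₁ − p₀)/p₁.
PN = (0.25783 − 0.055708) / 0.25783 ≈ 0.7839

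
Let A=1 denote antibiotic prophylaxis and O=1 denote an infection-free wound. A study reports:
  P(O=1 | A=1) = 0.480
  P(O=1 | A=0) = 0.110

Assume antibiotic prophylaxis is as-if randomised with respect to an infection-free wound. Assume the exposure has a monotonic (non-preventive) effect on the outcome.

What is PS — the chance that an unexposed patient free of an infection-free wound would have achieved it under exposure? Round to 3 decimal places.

PS ≈ 0.416

Let p₁ = 0.48, p₀ = 0.11.
Under exogeneity and monotonicity, PS = (p₁ − p₀) / (1 − p₀).
PS = (0.48 − 0.11) / (1 − 0.11) = 0.37 / 0.89 ≈ 0.4157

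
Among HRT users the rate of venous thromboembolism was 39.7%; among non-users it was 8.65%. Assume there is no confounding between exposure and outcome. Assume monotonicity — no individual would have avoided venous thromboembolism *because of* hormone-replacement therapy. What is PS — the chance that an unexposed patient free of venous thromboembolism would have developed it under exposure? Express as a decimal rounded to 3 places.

PS ≈ 0.340

p₁ = 0.397, p₀ = 0.0865.
Under exogeneity and monotonicity, PS = (p₁ − p₀) / (1 − p₀).
PS = (0.397 − 0.0865) / (1 − 0.0865) = 0.3105 / 0.9135 ≈ 0.3399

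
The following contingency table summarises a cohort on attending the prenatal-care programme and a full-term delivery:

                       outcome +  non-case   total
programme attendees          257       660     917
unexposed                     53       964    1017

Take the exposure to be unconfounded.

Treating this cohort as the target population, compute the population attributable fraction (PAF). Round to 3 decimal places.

PAF ≈ 0.675

p₁ = P(outcome | exposed) = 257/917 = 0.28026
p₀ = P(outcome | unexposed) = 53/1017 = 0.052114
Exposure prevalence π = 917/1934 = 0.47415; overall risk P(Y=1) = 0.16029.
Under exogeneity, PAF = [P(Y=1) − p₀]/P(Y=1).
PAF = (0.16029 − 0.052114) / 0.16029 ≈ 0.6749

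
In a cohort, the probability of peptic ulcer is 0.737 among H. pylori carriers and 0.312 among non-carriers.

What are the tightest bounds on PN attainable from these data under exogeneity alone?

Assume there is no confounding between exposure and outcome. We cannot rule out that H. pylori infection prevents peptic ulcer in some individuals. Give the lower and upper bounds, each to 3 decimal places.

Let p₁ = 0.737, p₀ = 0.312.
Under exogeneity alone the bounds on PN are max{0,(p₁−p₀)/p₁} ≤ PN ≤ min{1,(1−p₀)/p₁}.
  lower = (p₁ − p₀)/p₁ = 0.425 / 0.737 ≈ 0.5767
  upper = min{1, (1 − p₀)/p₁} = 0.688 / 0.737 ≈ 0.9335

0.577 ≤ PN ≤ 0.934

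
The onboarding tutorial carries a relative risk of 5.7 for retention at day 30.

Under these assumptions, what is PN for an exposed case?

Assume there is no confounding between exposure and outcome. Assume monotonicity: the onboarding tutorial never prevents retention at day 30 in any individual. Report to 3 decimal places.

PN ≈ 0.825

Under exogeneity and monotonicity, PN = (RR − 1) / RR = 1 − 1/RR.
PN = (5.7 − 1) / 5.7 = 4.7 / 5.7 ≈ 0.8246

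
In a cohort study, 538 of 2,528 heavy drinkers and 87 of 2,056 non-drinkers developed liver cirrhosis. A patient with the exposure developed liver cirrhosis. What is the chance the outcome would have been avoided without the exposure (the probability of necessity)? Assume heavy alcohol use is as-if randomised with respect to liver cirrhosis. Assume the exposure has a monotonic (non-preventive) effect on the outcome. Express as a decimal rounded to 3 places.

PN ≈ 0.801

p₁ = P(outcome | exposed) = 538/2528 = 0.21282
p₀ = P(outcome | unexposed) = 87/2056 = 0.042315
Under exogeneity and monotonicity, PN = (p₁ − p₀) / p₁.
PN = (0.21282 − 0.042315) / 0.21282 = 0.1705 / 0.21282 ≈ 0.8012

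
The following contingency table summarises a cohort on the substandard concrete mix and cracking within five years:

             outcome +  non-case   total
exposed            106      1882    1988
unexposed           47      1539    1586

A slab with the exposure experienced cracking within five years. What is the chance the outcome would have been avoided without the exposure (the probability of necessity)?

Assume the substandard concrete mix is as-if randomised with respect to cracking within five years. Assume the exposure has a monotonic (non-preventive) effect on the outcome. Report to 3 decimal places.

p₁ = P(outcome | exposed) = 106/1988 = 0.05332
p₀ = P(outcome | unexposed) = 47/1586 = 0.029634
Under exogeneity and monotonicity, PN = (p₁ − p₀) / p₁.
PN = (0.05332 − 0.029634) / 0.05332 = 0.023686 / 0.05332 ≈ 0.4442

PN ≈ 0.444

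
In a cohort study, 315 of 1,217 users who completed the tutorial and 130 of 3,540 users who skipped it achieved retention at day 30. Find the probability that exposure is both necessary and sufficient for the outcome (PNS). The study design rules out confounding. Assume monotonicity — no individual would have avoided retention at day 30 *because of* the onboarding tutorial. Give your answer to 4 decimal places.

p₁ = P(outcome | exposed) = 315/1217 = 0.25883
p₀ = P(outcome | unexposed) = 130/3540 = 0.036723
Under exogeneity and monotonicity, PNS = p₁ − p₀.
PNS = 0.25883 − 0.036723 = 0.22211

PNS ≈ 0.2221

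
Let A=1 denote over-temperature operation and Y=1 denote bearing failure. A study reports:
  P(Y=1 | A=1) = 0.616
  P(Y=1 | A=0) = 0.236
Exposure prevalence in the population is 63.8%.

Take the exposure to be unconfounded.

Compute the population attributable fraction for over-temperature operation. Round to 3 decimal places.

PAF ≈ 0.507

Let p₁ = 0.616, p₀ = 0.236.
Overall risk P(Y=1) = π·p₁ + (1−π)·p₀ = 0.638×0.616 + 0.362×0.236 = 0.47844.
Under exogeneity, PAF = [P(Y=1) − p₀] / P(Y=1).
PAF = (0.47844 − 0.236) / 0.47844 ≈ 0.5067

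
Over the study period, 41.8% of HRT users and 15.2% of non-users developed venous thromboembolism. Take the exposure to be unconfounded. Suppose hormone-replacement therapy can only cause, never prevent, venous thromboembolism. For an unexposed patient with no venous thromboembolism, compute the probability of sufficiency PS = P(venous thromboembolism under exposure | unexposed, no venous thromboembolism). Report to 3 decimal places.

p₁ = 0.418, p₀ = 0.152.
Under exogeneity and monotonicity, PS = (p₁ − p₀) / (1 − p₀).
PS = (0.418 − 0.152) / (1 − 0.152) = 0.266 / 0.848 ≈ 0.3137

PS ≈ 0.314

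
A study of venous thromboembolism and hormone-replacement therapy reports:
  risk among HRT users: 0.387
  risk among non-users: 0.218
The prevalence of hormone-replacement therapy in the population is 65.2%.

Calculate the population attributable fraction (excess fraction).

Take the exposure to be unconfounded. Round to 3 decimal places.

Let p₁ = 0.387, p₀ = 0.218.
Overall risk P(Y=1) = π·p₁ + (1−π)·p₀ = 0.652×0.387 + 0.348×0.218 = 0.32819.
Under exogeneity, PAF = [P(Y=1) − p₀] / P(Y=1).
PAF = (0.32819 − 0.218) / 0.32819 ≈ 0.3357

PAF ≈ 0.336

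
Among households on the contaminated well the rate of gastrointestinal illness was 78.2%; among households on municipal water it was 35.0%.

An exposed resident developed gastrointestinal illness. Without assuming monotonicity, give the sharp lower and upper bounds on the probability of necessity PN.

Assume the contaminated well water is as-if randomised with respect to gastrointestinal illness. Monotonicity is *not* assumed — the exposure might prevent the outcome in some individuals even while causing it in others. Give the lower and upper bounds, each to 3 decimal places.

0.552 ≤ PN ≤ 0.831

p₁ = 0.782, p₀ = 0.35.
Under exogeneity alone the bounds on PN are max{0,(p₁−p₀)/p₁} ≤ PN ≤ min{1,(1−p₀)/p₁}.
  lower = (p₁ − p₀)/p₁ = 0.432 / 0.782 ≈ 0.5524
  upper = min{1, (1 − p₀)/p₁} = 0.65 / 0.782 ≈ 0.8312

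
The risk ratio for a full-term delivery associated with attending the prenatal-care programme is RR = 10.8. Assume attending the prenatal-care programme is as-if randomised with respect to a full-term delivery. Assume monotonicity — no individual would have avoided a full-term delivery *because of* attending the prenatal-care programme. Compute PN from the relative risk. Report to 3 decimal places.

PN ≈ 0.907

Under exogeneity and monotonicity, PN = (RR − 1) / RR = 1 − 1/RR.
PN = (10.8 − 1) / 10.8 = 9.8 / 10.8 ≈ 0.9074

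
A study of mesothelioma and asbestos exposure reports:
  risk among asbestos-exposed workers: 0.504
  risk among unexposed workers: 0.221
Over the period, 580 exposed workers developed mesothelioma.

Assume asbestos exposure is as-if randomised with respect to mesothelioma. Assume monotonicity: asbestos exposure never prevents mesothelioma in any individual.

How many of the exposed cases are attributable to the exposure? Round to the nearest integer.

about 326 cases

Let p₁ = 0.504, p₀ = 0.221.
PN = (p₁ − p₀)/p₁ = (0.504 − 0.221) / 0.504 ≈ 0.56151.
Attributable cases ≈ PN × (exposed cases) = 0.56151 × 580 ≈ 325.67.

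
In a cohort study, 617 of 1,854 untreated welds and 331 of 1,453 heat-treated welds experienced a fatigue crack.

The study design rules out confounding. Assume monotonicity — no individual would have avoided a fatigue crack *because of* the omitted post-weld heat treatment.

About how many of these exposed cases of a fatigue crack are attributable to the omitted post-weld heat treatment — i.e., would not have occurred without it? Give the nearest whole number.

p₁ = P(outcome | exposed) = 617/1854 = 0.33279
p₀ = P(outcome | unexposed) = 331/1453 = 0.2278
PN = (p₁ − p₀)/p₁ = (0.33279 − 0.2278) / 0.33279 ≈ 0.31548.
Attributable cases ≈ PN × (exposed cases) = 0.31548 × 617 ≈ 194.65.

about 195 cases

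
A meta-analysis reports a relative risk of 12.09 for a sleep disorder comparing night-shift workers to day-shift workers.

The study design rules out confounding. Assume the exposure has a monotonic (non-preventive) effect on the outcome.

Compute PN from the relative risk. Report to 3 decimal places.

PN ≈ 0.917

Under exogeneity and monotonicity, PN = (RR − 1) / RR = 1 − 1/RR.
PN = (12.09 − 1) / 12.09 = 11.09 / 12.09 ≈ 0.9173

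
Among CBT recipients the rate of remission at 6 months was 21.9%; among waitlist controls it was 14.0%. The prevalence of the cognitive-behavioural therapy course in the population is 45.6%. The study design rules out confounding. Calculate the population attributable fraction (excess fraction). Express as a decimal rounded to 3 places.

PAF ≈ 0.205

p₁ = 0.219, p₀ = 0.14.
Overall risk P(Y=1) = π·p₁ + (1−π)·p₀ = 0.456×0.219 + 0.544×0.14 = 0.17602.
Under exogeneity, PAF = [P(Y=1) − p₀] / P(Y=1).
PAF = (0.17602 − 0.14) / 0.17602 ≈ 0.2047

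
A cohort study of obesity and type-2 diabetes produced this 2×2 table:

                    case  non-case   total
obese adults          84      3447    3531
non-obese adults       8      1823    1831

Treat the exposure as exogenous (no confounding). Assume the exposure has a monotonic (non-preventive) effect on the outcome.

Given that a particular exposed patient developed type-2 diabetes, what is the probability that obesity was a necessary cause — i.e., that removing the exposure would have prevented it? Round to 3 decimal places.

PN ≈ 0.816

p₁ = P(outcome | exposed) = 84/3531 = 0.023789
p₀ = P(outcome | unexposed) = 8/1831 = 0.0043692
Under exogeneity and monotonicity, PN = (p₁ − p₀) / p₁.
PN = (0.023789 − 0.0043692) / 0.023789 = 0.01942 / 0.023789 ≈ 0.8163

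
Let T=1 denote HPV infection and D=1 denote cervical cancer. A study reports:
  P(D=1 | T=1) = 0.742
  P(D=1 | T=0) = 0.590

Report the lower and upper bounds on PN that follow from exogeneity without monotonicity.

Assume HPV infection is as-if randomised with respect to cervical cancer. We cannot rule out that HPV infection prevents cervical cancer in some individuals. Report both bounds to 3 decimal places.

Let p₁ = 0.742, p₀ = 0.59.
Under exogeneity alone the bounds on PN are max{0,(p₁−p₀)/p₁} ≤ PN ≤ min{1,(1−p₀)/p₁}.
  lower = (p₁ − p₀)/p₁ = 0.152 / 0.742 ≈ 0.2049
  upper = min{1, (1 − p₀)/p₁} = 0.41 / 0.742 ≈ 0.5526

0.205 ≤ PN ≤ 0.553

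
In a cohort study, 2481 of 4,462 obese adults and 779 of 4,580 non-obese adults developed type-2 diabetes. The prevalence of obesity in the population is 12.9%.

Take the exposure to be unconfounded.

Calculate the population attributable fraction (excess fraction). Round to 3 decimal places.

PAF ≈ 0.226

p₁ = P(outcome | exposed) = 2481/4462 = 0.55603
p₀ = P(outcome | unexposed) = 779/4580 = 0.17009
Overall risk P(Y=1) = π·p₁ + (1−π)·p₀ = 0.129×0.55603 + 0.871×0.17009 = 0.21987.
Under exogeneity, PAF = [P(Y=1) − p₀] / P(Y=1).
PAF = (0.21987 − 0.17009) / 0.21987 ≈ 0.2264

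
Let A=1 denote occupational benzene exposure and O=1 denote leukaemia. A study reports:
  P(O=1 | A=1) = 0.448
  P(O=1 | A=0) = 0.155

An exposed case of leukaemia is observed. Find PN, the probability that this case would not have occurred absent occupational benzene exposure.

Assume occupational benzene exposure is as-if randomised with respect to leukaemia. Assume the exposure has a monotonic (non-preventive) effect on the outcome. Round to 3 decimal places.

Let p₁ = 0.448, p₀ = 0.155.
Under exogeneity and monotonicity, PN = (p₁ − p₀) / p₁.
PN = (0.448 − 0.155) / 0.448 = 0.293 / 0.448 ≈ 0.6540

PN ≈ 0.654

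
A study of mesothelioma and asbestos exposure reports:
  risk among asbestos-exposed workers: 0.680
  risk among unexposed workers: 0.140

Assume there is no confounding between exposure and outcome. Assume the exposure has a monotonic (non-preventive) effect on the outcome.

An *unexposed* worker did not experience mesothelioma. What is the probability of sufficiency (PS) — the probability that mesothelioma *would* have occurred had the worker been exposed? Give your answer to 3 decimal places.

PS ≈ 0.628

Let p₁ = 0.68, p₀ = 0.14.
Under exogeneity and monotonicity, PS = (p₁ − p₀) / (1 − p₀).
PS = (0.68 − 0.14) / (1 − 0.14) = 0.54 / 0.86 ≈ 0.6279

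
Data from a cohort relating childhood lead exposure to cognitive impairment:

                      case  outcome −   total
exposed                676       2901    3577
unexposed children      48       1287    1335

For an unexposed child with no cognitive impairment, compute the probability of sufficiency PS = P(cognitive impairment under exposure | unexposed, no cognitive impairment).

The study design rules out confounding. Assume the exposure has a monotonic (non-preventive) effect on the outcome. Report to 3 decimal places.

p₁ = P(outcome | exposed) = 676/3577 = 0.18899
p₀ = P(outcome | unexposed) = 48/1335 = 0.035955
Under exogeneity and monotonicity, PS = (p₁ − p₀)/(1 − p₀).
PS = (0.18899 − 0.035955) / 0.96404 ≈ 0.1587

PS ≈ 0.159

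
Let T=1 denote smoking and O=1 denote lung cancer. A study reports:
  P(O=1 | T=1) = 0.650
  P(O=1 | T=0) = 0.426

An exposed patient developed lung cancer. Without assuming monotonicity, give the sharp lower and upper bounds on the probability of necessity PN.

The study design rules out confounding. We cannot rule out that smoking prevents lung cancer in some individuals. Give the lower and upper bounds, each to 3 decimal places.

Let p₁ = 0.65, p₀ = 0.426.
Under exogeneity alone the bounds on PN are max{0,(p₁−p₀)/p₁} ≤ PN ≤ min{1,(1−p₀)/p₁}.
  lower = (p₁ − p₀)/p₁ = 0.224 / 0.65 ≈ 0.3446
  upper = min{1, (1 − p₀)/p₁} = 0.574 / 0.65 ≈ 0.8831

0.345 ≤ PN ≤ 0.883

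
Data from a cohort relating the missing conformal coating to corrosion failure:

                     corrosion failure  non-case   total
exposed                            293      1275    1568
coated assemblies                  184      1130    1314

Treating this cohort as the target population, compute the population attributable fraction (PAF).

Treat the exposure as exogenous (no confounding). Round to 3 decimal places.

p₁ = P(outcome | exposed) = 293/1568 = 0.18686
p₀ = P(outcome | unexposed) = 184/1314 = 0.14003
Exposure prevalence π = 1568/2882 = 0.54407; overall risk P(Y=1) = 0.16551.
Under exogeneity, PAF = [P(Y=1) − p₀]/P(Y=1).
PAF = (0.16551 − 0.14003) / 0.16551 ≈ 0.1539

PAF ≈ 0.154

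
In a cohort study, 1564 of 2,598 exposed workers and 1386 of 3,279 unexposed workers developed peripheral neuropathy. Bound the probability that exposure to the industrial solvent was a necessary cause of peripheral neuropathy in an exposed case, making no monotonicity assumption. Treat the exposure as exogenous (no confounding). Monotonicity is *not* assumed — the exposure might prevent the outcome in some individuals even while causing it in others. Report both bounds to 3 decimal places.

0.298 ≤ PN ≤ 0.959

p₁ = P(outcome | exposed) = 1564/2598 = 0.602
p₀ = P(outcome | unexposed) = 1386/3279 = 0.42269
Under exogeneity alone the bounds on PN are max{0,(p₁−p₀)/p₁} ≤ PN ≤ min{1,(1−p₀)/p₁}.
  lower = (p₁ − p₀)/p₁ = 0.17931 / 0.602 ≈ 0.2979
  upper = min{1, (1 − p₀)/p₁} = 0.57731 / 0.602 ≈ 0.9590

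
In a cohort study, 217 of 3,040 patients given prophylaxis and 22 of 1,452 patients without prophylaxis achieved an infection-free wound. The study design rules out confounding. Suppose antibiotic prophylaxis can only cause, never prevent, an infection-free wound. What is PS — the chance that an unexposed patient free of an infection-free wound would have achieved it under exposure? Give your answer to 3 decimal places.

p₁ = P(outcome | exposed) = 217/3040 = 0.071382
p₀ = P(outcome | unexposed) = 22/1452 = 0.015152
Under exogeneity and monotonicity, PS = (p₁ − p₀) / (1 − p₀).
PS = (0.071382 − 0.015152) / (1 − 0.015152) = 0.05623 / 0.98485 ≈ 0.0571

PS ≈ 0.057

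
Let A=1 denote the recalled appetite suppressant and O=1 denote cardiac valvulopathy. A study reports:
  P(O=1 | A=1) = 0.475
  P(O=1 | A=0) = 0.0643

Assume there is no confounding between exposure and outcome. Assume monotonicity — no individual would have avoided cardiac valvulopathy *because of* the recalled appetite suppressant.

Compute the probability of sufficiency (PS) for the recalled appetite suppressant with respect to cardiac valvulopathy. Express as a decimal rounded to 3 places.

Let p₁ = 0.475, p₀ = 0.0643.
Under exogeneity and monotonicity, PS = (p₁ − p₀) / (1 − p₀).
PS = (0.475 − 0.0643) / (1 − 0.0643) = 0.4107 / 0.9357 ≈ 0.4389

PS ≈ 0.439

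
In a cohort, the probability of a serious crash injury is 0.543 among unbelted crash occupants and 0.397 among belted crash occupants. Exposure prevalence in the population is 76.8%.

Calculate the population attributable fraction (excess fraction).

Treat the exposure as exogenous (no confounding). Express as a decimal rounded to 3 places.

Let p₁ = 0.543, p₀ = 0.397.
Overall risk P(Y=1) = π·p₁ + (1−π)·p₀ = 0.768×0.543 + 0.232×0.397 = 0.50913.
Under exogeneity, PAF = [P(Y=1) − p₀] / P(Y=1).
PAF = (0.50913 − 0.397) / 0.50913 ≈ 0.2202

PAF ≈ 0.220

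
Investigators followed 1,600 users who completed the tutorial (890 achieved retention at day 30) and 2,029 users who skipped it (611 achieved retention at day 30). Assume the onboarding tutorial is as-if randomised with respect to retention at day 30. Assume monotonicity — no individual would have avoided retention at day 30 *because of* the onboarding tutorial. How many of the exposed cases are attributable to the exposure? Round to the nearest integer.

p₁ = P(outcome | exposed) = 890/1600 = 0.55625
p₀ = P(outcome | unexposed) = 611/2029 = 0.30113
PN = (p₁ − p₀)/p₁ = (0.55625 − 0.30113) / 0.55625 ≈ 0.45864.
Attributable cases ≈ PN × (exposed cases) = 0.45864 × 890 ≈ 408.19.

about 408 cases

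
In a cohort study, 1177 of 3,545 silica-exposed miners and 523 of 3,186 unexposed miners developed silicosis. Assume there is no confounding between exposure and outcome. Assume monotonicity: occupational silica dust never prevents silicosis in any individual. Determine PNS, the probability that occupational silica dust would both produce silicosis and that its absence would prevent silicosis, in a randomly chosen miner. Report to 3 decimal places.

p₁ = P(outcome | exposed) = 1177/3545 = 0.33202
p₀ = P(outcome | unexposed) = 523/3186 = 0.16416
Under exogeneity and monotonicity, PNS = p₁ − p₀.
PNS = 0.33202 − 0.16416 = 0.16786

PNS ≈ 0.168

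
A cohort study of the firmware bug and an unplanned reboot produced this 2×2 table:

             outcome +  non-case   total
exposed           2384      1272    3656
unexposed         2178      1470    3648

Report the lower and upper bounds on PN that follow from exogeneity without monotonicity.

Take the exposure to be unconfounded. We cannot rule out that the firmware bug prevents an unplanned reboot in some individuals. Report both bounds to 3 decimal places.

0.084 ≤ PN ≤ 0.618

p₁ = P(outcome | exposed) = 2384/3656 = 0.65208
p₀ = P(outcome | unexposed) = 2178/3648 = 0.59704
Under exogeneity alone the bounds on PN are max{0,(p₁−p₀)/p₁} ≤ PN ≤ min{1,(1−p₀)/p₁}.
  lower = (p₁ − p₀)/p₁ = 0.055039 / 0.65208 ≈ 0.0844
  upper = min{1, (1 − p₀)/p₁} = 0.40296 / 0.65208 ≈ 0.6180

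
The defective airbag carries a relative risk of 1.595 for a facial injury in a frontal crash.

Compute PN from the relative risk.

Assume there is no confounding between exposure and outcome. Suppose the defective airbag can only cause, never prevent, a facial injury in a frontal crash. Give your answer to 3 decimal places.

Under exogeneity and monotonicity, PN = (RR − 1) / RR = 1 − 1/RR.
PN = (1.595 − 1) / 1.595 = 0.595 / 1.595 ≈ 0.3730

PN ≈ 0.373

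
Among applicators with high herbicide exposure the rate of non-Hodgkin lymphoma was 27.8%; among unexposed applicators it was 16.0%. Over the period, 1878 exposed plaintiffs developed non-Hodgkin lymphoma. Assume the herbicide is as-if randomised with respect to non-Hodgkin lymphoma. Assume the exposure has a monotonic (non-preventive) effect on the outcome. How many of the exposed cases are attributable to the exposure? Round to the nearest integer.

about 797 cases

p₁ = 0.278, p₀ = 0.16.
PN = (p₁ − p₀)/p₁ = (0.278 − 0.16) / 0.278 ≈ 0.42446.
Attributable cases ≈ PN × (exposed cases) = 0.42446 × 1878 ≈ 797.14.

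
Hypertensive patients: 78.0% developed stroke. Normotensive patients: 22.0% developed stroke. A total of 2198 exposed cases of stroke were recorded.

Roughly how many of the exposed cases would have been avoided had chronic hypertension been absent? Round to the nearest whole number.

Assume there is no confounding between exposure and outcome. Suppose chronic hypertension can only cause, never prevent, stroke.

p₁ = 0.78, p₀ = 0.22.
PN = (p₁ − p₀)/p₁ = (0.78 − 0.22) / 0.78 ≈ 0.71795.
Attributable cases ≈ PN × (exposed cases) = 0.71795 × 2198 ≈ 1578.05.

about 1578 cases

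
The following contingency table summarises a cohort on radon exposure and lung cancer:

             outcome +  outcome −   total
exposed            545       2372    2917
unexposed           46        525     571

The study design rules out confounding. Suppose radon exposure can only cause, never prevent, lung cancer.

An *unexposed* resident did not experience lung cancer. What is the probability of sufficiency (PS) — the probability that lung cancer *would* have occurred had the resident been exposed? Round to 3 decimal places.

p₁ = P(outcome | exposed) = 545/2917 = 0.18684
p₀ = P(outcome | unexposed) = 46/571 = 0.08056
Under exogeneity and monotonicity, PS = (p₁ − p₀) / (1 − p₀).
PS = (0.18684 − 0.08056) / (1 − 0.08056) = 0.10628 / 0.91944 ≈ 0.1156

PS ≈ 0.116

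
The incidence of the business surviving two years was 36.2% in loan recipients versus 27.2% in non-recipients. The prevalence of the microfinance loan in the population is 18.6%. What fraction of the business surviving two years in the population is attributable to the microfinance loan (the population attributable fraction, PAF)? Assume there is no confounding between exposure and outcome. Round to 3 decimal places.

p₁ = 0.362, p₀ = 0.272.
Overall risk P(Y=1) = π·p₁ + (1−π)·p₀ = 0.186×0.362 + 0.814×0.272 = 0.28874.
Under exogeneity, PAF = [P(Y=1) − p₀] / P(Y=1).
PAF = (0.28874 − 0.272) / 0.28874 ≈ 0.0580

PAF ≈ 0.058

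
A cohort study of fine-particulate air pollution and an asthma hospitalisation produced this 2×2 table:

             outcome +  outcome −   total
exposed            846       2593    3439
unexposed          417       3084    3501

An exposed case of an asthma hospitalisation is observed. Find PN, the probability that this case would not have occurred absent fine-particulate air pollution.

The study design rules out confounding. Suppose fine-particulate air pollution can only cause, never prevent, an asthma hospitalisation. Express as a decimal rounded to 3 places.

p₁ = P(outcome | exposed) = 846/3439 = 0.246
p₀ = P(outcome | unexposed) = 417/3501 = 0.11911
Under exogeneity and monotonicity, PN = (p₁ − p₀)/p₁.
PN = (0.246 − 0.11911) / 0.246 ≈ 0.5158

PN ≈ 0.516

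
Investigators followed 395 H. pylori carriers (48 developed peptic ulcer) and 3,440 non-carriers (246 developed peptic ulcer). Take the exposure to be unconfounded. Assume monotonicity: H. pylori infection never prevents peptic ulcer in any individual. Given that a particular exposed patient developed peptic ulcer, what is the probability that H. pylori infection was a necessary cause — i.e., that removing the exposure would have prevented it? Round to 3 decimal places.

p₁ = P(outcome | exposed) = 48/395 = 0.12152
p₀ = P(outcome | unexposed) = 246/3440 = 0.071512
Under exogeneity and monotonicity, PN = (p₁ − p₀) / p₁.
PN = (0.12152 − 0.071512) / 0.12152 = 0.050007 / 0.12152 ≈ 0.4115

PN ≈ 0.412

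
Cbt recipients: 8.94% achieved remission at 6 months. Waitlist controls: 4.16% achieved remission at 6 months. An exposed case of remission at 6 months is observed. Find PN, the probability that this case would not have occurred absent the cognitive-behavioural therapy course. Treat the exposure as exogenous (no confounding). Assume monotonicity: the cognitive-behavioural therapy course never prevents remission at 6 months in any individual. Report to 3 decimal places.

PN ≈ 0.535

p₁ = 0.0894, p₀ = 0.0416.
Under exogeneity and monotonicity, PN = (p₁ − p₀) / p₁.
PN = (0.0894 − 0.0416) / 0.0894 = 0.0478 / 0.0894 ≈ 0.5347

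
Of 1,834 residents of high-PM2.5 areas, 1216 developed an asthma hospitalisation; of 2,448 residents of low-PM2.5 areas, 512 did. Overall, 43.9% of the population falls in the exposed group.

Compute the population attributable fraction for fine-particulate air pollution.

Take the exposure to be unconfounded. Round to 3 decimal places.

PAF ≈ 0.488

p₁ = P(outcome | exposed) = 1216/1834 = 0.66303
p₀ = P(outcome | unexposed) = 512/2448 = 0.20915
Overall risk P(Y=1) = π·p₁ + (1−π)·p₀ = 0.439×0.66303 + 0.561×0.20915 = 0.4084.
Under exogeneity, PAF = [P(Y=1) − p₀] / P(Y=1).
PAF = (0.4084 − 0.20915) / 0.4084 ≈ 0.4879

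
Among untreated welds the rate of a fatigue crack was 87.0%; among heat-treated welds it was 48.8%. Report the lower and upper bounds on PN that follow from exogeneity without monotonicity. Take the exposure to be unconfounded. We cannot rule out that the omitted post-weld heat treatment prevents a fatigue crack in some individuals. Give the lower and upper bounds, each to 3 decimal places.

0.439 ≤ PN ≤ 0.589

p₁ = 0.87, p₀ = 0.488.
Under exogeneity alone the bounds on PN are max{0,(p₁−p₀)/p₁} ≤ PN ≤ min{1,(1−p₀)/p₁}.
  lower = (p₁ − p₀)/p₁ = 0.382 / 0.87 ≈ 0.4391
  upper = min{1, (1 − p₀)/p₁} = 0.512 / 0.87 ≈ 0.5885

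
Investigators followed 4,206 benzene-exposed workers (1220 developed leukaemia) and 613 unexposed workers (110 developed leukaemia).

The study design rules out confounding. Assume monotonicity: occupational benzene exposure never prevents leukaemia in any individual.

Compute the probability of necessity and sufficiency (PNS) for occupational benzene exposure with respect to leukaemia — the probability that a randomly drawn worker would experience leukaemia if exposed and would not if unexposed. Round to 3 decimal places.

PNS ≈ 0.111

p₁ = P(outcome | exposed) = 1220/4206 = 0.29006
p₀ = P(outcome | unexposed) = 110/613 = 0.17945
Under exogeneity and monotonicity, PNS = p₁ − p₀.
PNS = 0.29006 − 0.17945 = 0.11062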